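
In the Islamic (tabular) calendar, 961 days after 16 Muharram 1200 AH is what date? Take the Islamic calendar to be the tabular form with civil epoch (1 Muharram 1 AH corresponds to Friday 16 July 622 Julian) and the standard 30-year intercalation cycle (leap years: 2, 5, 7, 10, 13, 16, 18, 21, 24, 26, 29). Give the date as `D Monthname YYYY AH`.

3 Shawwal 1202 AH

Counting 961 days forward from JDN 2373341 reaches JDN 2374302, which is 3 Shawwal 1202 AH.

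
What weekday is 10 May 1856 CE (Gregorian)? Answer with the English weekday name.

Since JDN mod 7 = 5 (0 = Monday), the day is Saturday.

Saturday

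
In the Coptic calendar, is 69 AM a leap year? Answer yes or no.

69 mod 4 = 1; in the Coptic calendar a year is leap when year mod 4 = 3, so it is a common year.

no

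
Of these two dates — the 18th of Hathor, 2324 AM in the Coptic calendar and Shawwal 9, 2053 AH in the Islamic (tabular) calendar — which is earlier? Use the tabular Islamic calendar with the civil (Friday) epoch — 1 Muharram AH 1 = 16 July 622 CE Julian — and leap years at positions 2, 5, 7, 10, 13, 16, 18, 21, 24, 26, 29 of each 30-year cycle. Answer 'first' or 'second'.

First date → JDN 2673583; second date → JDN 2675874.
JDN 2673583 < JDN 2675874, so the first date is earlier.

first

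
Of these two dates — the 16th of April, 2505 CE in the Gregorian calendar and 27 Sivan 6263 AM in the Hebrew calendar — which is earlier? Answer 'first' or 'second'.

second

The two dates have Julian Day Numbers 2636098 and 2635434 respectively.
Since 2635434 < 2636098, the second date comes first.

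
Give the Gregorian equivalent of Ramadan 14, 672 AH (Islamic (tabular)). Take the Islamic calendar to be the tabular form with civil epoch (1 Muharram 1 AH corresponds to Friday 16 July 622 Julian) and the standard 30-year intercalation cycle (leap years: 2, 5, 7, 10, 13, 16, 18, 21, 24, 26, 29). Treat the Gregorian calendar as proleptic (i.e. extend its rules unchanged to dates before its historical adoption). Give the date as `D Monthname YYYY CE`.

31 March 1274 CE

Both dates share Julian Day Number 2186469; in the Gregorian calendar that is 31 March 1274 CE.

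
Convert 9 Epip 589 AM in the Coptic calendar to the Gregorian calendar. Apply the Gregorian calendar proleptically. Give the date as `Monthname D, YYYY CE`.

July 7, 873 CE

Julian Day Number of the source date = 2040105.
Converting JDN 2040105 to the Gregorian calendar gives 7 July 873 CE.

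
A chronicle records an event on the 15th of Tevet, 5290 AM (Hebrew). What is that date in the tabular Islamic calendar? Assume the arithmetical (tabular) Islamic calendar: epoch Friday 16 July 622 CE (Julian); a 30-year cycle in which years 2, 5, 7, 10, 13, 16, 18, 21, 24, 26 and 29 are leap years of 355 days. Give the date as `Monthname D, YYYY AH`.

Both dates share Julian Day Number 2279874; in the tabular Islamic calendar that is 13 Rabi' al-Thani 936 AH.

Rabi' al-Thani 13, 936 AH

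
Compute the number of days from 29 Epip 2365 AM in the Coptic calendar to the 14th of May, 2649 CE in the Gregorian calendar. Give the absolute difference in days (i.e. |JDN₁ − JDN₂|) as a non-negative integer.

JDN of the first date = 2688809.
JDN of the second date = 2688721.
|2688721 − 2688809| = 88.

88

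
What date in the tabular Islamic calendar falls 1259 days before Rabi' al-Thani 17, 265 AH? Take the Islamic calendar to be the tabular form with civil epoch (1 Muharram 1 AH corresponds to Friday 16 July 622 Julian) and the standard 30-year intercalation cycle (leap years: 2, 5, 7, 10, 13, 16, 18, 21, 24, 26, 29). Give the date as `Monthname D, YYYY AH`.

Ramadan 29, 261 AH

JDN of Rabi' al-Thani 17, 265 AH = 2042098.
2042098 − 1259 = 2040839.
JDN 2040839 in the tabular Islamic calendar is Ramadan 29, 261 AH.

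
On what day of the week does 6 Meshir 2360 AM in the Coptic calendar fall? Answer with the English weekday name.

Monday

Equivalently 19 February 2644 Gregorian, JDN 2686810.
Since JDN mod 7 = 0 (0 = Monday), the day is Monday.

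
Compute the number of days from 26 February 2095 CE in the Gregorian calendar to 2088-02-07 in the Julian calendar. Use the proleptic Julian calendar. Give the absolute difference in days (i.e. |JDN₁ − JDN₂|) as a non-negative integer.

2563

First date → JDN 2486300; second date → JDN 2483737.
The interval is |2486300 − 2483737| = 2563 days.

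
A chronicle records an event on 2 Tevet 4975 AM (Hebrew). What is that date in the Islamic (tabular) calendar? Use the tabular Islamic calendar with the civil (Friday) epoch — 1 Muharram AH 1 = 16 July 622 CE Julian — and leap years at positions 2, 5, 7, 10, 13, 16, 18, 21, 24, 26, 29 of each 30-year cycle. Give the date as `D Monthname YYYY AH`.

Both dates share Julian Day Number 2164811; in the tabular Islamic calendar that is 1 Sha'ban 611 AH.

1 Sha'ban 611 AH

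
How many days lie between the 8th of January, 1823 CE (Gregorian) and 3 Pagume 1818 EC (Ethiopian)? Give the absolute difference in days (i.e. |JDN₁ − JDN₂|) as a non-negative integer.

1338

First date → JDN 2386904; second date → JDN 2388242.
The interval is |2386904 − 2388242| = 1338 days.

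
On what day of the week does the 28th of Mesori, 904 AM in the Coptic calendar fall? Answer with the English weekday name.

This is JDN 2155208 (28 August 1188 Gregorian).
JDN 2155208 mod 7 = 6, and JDN 0 was a Monday, so this is a Sunday.

Sunday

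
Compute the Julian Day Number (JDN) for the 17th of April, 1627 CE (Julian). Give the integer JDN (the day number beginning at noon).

2315426

Equivalently 27 April 1627 (Gregorian).
JDN 2400001 is 17 November 1858 CE (Gregorian), MJD 0; the target day is −84575 days from there, so JDN = 2315426.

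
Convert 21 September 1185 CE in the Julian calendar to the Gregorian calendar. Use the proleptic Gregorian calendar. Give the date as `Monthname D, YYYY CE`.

The Julian–Gregorian offset here is 7 days (Julian trailing).
21 September 1185 Julian + 7 days → 28 September 1185 Gregorian.

September 28, 1185 CE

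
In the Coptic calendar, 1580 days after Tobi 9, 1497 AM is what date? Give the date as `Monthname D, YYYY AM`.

Pashons 8, 1501 AM

JDN of Tobi 9, 1497 AM = 2371572.
2371572 + 1580 = 2373152.
JDN 2373152 in the Coptic calendar is Pashons 8, 1501 AM.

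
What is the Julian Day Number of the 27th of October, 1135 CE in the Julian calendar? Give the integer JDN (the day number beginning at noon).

2135916

In the proleptic Gregorian calendar the same day is 3 November 1135.
JDN 2299161 is 15 October 1582 CE (Gregorian); the target day is −163245 days from there, so JDN = 2135916.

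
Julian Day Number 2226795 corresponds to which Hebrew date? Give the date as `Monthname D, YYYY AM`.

The proleptic Gregorian equivalent of JDN 2226795 is 27 August 1384.
In the Hebrew calendar that day is Elul 1, 5144 AM.

Elul 1, 5144 AM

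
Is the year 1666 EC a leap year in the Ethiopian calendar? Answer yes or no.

1666 mod 4 = 2; in the Ethiopian calendar a year is leap when year mod 4 = 3, so it is a common year.

no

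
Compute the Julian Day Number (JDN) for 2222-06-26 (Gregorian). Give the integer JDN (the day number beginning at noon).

2532805

JDN 2299161 is 15 October 1582 CE (Gregorian); the target day is +233644 days from there, so JDN = 2532805.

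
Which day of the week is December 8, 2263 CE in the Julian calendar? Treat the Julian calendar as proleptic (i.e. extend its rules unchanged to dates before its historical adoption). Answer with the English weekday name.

Wednesday

Equivalently 23 December 2263 Gregorian, JDN 2547960.
JDN 2547960 mod 7 = 2, and JDN 0 was a Monday, so this is a Wednesday.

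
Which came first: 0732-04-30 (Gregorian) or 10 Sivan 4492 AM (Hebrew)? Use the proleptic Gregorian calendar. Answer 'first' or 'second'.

Converting both to JDN: 1988537 vs 1988580; the smaller is the first.

first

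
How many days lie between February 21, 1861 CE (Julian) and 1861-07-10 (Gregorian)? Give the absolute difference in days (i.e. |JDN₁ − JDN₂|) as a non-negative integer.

JDN of the first date = 2400840.
JDN of the second date = 2400967.
|2400967 − 2400840| = 127.

127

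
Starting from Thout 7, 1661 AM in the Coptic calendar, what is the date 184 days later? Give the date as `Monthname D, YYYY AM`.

The starting date is JDN 2431351; 2431351 + 184 = 2431535.
JDN 2431535 corresponds to Paremhat 11, 1661 AM.

Paremhat 11, 1661 AM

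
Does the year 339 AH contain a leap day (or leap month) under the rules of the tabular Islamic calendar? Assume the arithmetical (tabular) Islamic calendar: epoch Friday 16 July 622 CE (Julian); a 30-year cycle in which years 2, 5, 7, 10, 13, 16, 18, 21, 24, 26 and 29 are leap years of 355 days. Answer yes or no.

no

Year 339 AH is year 9 of its 30-year cycle; leap positions are 2, 5, 7, 10, 13, 16, 18, 21, 24, 26, 29, so it is a common year (354 days).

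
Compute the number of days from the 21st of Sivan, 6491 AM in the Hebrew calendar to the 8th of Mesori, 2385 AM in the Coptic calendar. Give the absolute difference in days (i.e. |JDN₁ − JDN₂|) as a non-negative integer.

JDN of the first date = 2718705.
JDN of the second date = 2696123.
|2696123 − 2718705| = 22582.

22582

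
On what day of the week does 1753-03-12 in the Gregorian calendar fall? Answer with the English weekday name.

Monday

Since JDN mod 7 = 0 (0 = Monday), the day is Monday.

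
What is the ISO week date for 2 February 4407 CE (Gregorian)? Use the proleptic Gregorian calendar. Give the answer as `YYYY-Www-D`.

4407-W05-5

The weekday is Friday (ISO weekday 5).
That Friday belongs to ISO week 5 of ISO year 4407.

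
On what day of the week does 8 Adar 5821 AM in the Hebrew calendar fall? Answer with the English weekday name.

This is JDN 2473884 (28 February 2061 Gregorian).
JDN 2473884 mod 7 = 0, and JDN 0 was a Monday, so this is a Monday.

Monday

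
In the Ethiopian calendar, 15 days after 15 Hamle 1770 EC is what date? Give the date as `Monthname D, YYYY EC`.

Hamle 30, 1770 EC

Counting 15 days forward from JDN 2370662 reaches JDN 2370677, which is Hamle 30, 1770 EC.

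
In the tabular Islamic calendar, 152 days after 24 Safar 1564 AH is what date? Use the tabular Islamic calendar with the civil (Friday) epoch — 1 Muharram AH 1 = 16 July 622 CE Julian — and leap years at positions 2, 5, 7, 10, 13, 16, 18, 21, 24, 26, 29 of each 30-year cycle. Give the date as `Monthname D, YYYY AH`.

Rajab 29, 1564 AH

Counting 152 days forward from JDN 2502368 reaches JDN 2502520, which is Rajab 29, 1564 AH.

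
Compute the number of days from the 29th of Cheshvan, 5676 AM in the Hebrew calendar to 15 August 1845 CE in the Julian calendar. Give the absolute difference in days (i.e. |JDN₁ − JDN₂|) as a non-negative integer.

JDN of the first date = 2420808.
JDN of the second date = 2395171.
|2395171 − 2420808| = 25637.

25637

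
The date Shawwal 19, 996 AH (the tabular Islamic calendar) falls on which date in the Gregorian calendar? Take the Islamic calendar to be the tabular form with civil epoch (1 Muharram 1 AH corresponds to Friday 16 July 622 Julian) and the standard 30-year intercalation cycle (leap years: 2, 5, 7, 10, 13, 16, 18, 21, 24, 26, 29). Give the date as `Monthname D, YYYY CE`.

Julian Day Number of the source date = 2301319.
Converting JDN 2301319 to the Gregorian calendar gives 11 September 1588 CE.

September 11, 1588 CE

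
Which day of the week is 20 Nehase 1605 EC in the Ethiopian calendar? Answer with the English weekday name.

This is JDN 2310431 (23 August 1613 Gregorian).
Since JDN mod 7 = 4 (0 = Monday), the day is Friday.

Friday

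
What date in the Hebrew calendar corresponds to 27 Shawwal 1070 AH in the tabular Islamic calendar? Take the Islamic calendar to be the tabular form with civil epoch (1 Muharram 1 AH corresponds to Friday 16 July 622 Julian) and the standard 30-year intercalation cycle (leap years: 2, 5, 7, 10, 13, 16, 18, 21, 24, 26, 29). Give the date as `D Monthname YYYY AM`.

27 Tammuz 5420 AM

Julian Day Number of the source date = 2327550.
Converting JDN 2327550 to the Hebrew calendar gives 27 Tammuz 5420 AM.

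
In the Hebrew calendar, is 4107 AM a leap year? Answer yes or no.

yes

Hebrew year 4107 is year 3 of its 19-year Metonic cycle; leap years are at positions 3, 6, 8, 11, 14, 17, 19, so it is a leap year (13 months).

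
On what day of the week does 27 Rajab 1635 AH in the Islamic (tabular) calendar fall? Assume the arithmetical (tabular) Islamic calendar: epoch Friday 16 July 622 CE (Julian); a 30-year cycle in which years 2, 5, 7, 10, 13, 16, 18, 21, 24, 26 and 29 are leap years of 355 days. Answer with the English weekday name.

Sunday

Equivalently 12 June 2208 Gregorian, JDN 2527678.
JDN 2527678 mod 7 = 6, and JDN 0 was a Monday, so this is a Sunday.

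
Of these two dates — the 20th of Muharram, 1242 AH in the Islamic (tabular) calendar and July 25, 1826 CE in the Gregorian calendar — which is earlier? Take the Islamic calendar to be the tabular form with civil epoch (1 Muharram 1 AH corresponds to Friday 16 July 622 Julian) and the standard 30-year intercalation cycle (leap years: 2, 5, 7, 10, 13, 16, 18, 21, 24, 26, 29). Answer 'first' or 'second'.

Converting both to JDN: 2388228 vs 2388198; the smaller is the second.

second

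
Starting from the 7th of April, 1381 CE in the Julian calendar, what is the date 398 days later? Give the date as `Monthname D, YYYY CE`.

JDN of the 7th of April, 1381 CE = 2225565.
2225565 + 398 = 2225963.
JDN 2225963 in the Julian calendar is May 10, 1382 CE.

May 10, 1382 CE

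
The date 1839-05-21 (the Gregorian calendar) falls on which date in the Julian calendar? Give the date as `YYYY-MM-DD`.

At this point the Julian calendar is 12 days behind the Gregorian.
21 May 1839 Gregorian − 12 days → 9 May 1839 Julian.

1839-05-09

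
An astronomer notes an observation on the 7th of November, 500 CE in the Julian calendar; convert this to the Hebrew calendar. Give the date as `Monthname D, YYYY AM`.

Both dates share Julian Day Number 1903994; in the Hebrew calendar that is 30 Cheshvan 4261 AM.

Cheshvan 30, 4261 AM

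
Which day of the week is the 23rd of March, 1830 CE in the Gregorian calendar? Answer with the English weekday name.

Tuesday

2389535 ≡ 1 (mod 7); counting from Monday = 0 gives Tuesday.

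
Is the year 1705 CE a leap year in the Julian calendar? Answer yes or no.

no

1705 mod 4 = 1, so it is a common year in the Julian calendar.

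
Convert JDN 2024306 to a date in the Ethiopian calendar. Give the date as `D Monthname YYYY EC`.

JDN 2024306 is 5 April 830 in the proleptic Gregorian calendar.
In the Ethiopian calendar that day is 6 Miyazya 822 EC.

6 Miyazya 822 EC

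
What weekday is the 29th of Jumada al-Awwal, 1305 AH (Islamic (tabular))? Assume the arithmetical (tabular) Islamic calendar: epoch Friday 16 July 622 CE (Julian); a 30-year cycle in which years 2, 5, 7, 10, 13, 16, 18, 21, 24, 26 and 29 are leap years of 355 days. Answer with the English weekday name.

Sunday

Equivalently 12 February 1888 Gregorian, JDN 2410680.
Since JDN mod 7 = 6 (0 = Monday), the day is Sunday.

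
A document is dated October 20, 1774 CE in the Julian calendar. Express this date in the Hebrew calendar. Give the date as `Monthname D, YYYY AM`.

Cheshvan 26, 5535 AM

Julian Day Number of the source date = 2369304.
Converting JDN 2369304 to the Hebrew calendar gives 26 Cheshvan 5535 AM.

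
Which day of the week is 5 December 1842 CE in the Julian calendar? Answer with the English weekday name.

Equivalently 17 December 1842 Gregorian, JDN 2394187.
2394187 ≡ 5 (mod 7); counting from Monday = 0 gives Saturday.

Saturday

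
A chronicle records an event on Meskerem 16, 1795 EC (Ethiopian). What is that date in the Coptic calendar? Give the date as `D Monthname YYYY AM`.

16 Thout 1519 AM

Both dates share Julian Day Number 2379494; in the Coptic calendar that is 16 Thout 1519 AM.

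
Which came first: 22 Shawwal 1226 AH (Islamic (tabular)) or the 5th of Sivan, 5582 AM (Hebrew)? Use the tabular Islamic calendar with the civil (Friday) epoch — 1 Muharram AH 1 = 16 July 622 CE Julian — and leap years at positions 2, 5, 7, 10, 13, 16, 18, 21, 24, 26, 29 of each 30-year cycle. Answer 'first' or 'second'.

The two dates have Julian Day Numbers 2382826 and 2386676 respectively.
Since 2382826 < 2386676, the first date comes first.

first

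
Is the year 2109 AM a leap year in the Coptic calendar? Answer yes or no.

2109 mod 4 = 1; in the Coptic calendar a year is leap when year mod 4 = 3, so it is a common year.

no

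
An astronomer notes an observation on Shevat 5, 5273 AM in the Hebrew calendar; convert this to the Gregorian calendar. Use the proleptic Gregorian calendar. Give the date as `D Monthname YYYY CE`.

Julian Day Number of the source date = 2273693.
Converting JDN 2273693 to the Gregorian calendar gives 22 January 1513 CE.

22 January 1513 CE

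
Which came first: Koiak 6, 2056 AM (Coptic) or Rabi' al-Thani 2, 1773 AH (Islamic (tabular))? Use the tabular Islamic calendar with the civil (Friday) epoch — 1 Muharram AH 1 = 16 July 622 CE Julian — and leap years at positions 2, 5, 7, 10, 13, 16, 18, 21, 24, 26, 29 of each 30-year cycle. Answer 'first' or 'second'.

first

Converting both to JDN: 2575714 vs 2576468; the smaller is the first.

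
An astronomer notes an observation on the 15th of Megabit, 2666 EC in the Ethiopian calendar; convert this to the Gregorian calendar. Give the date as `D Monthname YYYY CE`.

Julian Day Number of the source date = 2697806.
Converting JDN 2697806 to the Gregorian calendar gives 29 March 2674 CE.

29 March 2674 CE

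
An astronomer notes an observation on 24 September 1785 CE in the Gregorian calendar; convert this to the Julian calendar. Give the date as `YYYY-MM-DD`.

For dates in this range the Gregorian date is 11 days ahead of the Julian.
24 September 1785 Gregorian − 11 days → 13 September 1785 Julian.

1785-09-13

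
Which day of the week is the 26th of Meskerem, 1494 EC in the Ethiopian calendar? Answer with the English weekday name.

In the proleptic Gregorian calendar this is 3 October 1501 (JDN 2269564).
2269564 ≡ 3 (mod 7); counting from Monday = 0 gives Thursday.

Thursday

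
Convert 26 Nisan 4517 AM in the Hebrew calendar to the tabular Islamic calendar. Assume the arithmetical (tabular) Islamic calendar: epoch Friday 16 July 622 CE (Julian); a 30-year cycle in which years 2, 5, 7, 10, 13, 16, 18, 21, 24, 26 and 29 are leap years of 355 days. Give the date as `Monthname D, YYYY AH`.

Dhu al-Qa'dah 25, 139 AH

Both dates share Julian Day Number 1997662; in the tabular Islamic calendar that is 25 Dhu al-Qa'dah 139 AH.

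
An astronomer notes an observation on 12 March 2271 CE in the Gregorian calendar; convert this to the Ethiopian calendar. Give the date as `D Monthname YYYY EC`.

1 Megabit 2263 EC

Both dates share Julian Day Number 2550596; in the Ethiopian calendar that is 1 Megabit 2263 EC.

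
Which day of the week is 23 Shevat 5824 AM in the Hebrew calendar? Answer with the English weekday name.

Equivalently 10 February 2064 Gregorian, JDN 2474961.
2474961 ≡ 6 (mod 7); counting from Monday = 0 gives Sunday.

Sunday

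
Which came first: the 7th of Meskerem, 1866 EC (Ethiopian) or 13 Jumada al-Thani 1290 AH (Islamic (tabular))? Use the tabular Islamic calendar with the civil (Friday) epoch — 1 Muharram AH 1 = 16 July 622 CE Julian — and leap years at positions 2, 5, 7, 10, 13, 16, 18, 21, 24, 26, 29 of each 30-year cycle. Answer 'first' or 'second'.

second

First date → JDN 2405418; second date → JDN 2405379.
JDN 2405379 < JDN 2405418, so the second date is earlier.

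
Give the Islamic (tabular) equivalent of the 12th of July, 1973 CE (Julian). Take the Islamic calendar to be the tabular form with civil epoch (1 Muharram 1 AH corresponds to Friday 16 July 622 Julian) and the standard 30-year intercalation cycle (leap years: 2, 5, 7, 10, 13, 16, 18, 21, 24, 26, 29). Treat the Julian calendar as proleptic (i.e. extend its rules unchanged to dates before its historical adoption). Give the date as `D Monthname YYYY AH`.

Julian Day Number of the source date = 2441889.
Converting JDN 2441889 to the tabular Islamic calendar gives 24 Jumada al-Thani 1393 AH.

24 Jumada al-Thani 1393 AH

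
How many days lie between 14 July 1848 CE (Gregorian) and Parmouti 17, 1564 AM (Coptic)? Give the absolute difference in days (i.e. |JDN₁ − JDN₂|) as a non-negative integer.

First date → JDN 2396223; second date → JDN 2396142.
The interval is |2396223 − 2396142| = 81 days.

81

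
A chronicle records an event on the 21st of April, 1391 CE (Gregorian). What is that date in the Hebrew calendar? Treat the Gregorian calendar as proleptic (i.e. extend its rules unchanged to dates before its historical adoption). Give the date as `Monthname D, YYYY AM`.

Both dates share Julian Day Number 2229223; in the Hebrew calendar that is 8 Iyar 5151 AM.

Iyar 8, 5151 AM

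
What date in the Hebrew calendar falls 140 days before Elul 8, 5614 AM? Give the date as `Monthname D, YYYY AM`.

Counting 140 days back from JDN 2398463 reaches JDN 2398323, which is Nisan 16, 5614 AM.

Nisan 16, 5614 AM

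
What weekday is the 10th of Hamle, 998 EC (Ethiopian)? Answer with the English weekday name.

Thursday

This is JDN 2088684 (10 July 1006 Gregorian).
2088684 ≡ 3 (mod 7); counting from Monday = 0 gives Thursday.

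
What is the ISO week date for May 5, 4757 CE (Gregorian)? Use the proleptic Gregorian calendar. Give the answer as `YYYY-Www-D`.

4757-W18-7

The weekday is Sunday (ISO weekday 7).
That Sunday belongs to ISO week 18 of ISO year 4757.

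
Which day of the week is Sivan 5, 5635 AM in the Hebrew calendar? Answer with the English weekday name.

This is JDN 2406048 (8 June 1875 Gregorian).
Since JDN mod 7 = 1 (0 = Monday), the day is Tuesday.

Tuesday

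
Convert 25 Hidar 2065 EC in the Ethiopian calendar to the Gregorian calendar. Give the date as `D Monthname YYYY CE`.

4 December 2072 CE

Julian Day Number of the source date = 2478181.
Converting JDN 2478181 to the Gregorian calendar gives 4 December 2072 CE.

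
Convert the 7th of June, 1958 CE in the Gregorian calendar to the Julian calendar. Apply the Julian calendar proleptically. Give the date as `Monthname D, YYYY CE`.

At this point the Julian calendar is 13 days behind the Gregorian.
7 June 1958 Gregorian − 13 days → 25 May 1958 Julian.

May 25, 1958 CE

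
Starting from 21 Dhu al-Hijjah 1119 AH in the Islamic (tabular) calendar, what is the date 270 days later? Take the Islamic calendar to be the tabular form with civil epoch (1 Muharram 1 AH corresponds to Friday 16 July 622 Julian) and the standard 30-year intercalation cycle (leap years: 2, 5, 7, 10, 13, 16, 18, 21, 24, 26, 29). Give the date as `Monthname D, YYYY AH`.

Counting 270 days forward from JDN 2344967 reaches JDN 2345237, which is Ramadan 26, 1120 AH.

Ramadan 26, 1120 AH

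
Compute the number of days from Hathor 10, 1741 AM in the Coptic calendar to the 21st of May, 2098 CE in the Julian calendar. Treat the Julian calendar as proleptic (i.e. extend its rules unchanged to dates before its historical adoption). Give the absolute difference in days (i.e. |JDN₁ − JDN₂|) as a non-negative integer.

First date → JDN 2460634; second date → JDN 2487493.
The interval is |2460634 − 2487493| = 26859 days.

26859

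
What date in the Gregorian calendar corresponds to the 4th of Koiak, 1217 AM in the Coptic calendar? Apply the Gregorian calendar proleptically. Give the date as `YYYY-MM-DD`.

1500-12-10

Julian Day Number of the source date = 2269267.
Converting JDN 2269267 to the Gregorian calendar gives 10 December 1500 CE.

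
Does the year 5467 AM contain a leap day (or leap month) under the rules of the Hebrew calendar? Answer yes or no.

Hebrew year 5467 is year 14 of its 19-year Metonic cycle; leap years are at positions 3, 6, 8, 11, 14, 17, 19, so it is a leap year (13 months).

yes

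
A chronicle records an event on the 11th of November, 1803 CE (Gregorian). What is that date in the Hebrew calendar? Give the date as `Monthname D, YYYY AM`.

Cheshvan 26, 5564 AM

Both dates share Julian Day Number 2379906; in the Hebrew calendar that is 26 Cheshvan 5564 AM.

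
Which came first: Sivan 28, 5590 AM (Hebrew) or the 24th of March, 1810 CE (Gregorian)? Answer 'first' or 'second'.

second

The two dates have Julian Day Numbers 2389623 and 2382231 respectively.
Since 2382231 < 2389623, the second date comes first.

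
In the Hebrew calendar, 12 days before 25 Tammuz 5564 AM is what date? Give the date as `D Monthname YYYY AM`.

13 Tammuz 5564 AM

JDN of 25 Tammuz 5564 AM = 2380142.
2380142 − 12 = 2380130.
JDN 2380130 in the Hebrew calendar is 13 Tammuz 5564 AM.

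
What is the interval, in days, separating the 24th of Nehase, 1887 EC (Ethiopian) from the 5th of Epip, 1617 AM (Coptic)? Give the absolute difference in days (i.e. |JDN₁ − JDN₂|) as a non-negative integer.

2143

First date → JDN 2413435; second date → JDN 2415578.
The interval is |2413435 − 2415578| = 2143 days.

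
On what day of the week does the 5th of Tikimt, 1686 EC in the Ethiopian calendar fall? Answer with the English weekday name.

Monday

This is JDN 2339701 (12 October 1693 Gregorian).
2339701 ≡ 0 (mod 7); counting from Monday = 0 gives Monday.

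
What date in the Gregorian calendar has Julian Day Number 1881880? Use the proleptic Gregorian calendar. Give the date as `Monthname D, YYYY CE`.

Counting from JDN 2299161 = 15 Oct 1582 gives an offset of -417281 days.

April 23, 440 CE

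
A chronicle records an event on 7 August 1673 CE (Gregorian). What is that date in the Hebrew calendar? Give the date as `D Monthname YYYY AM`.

Julian Day Number of the source date = 2332330.
Converting JDN 2332330 to the Hebrew calendar gives 25 Av 5433 AM.

25 Av 5433 AM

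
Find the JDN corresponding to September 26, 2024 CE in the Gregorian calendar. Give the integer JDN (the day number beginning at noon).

2460580

JDN 2299161 is 15 October 1582 CE (Gregorian); the target day is +161419 days from there, so JDN = 2460580.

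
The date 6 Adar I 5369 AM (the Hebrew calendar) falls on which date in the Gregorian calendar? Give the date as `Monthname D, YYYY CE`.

Julian Day Number of the source date = 2308776.
Converting JDN 2308776 to the Gregorian calendar gives 10 February 1609 CE.

February 10, 1609 CE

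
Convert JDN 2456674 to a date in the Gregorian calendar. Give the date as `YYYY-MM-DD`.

2014-01-16

Counting from JDN 2299161 = 15 Oct 1582 gives an offset of 157513 days.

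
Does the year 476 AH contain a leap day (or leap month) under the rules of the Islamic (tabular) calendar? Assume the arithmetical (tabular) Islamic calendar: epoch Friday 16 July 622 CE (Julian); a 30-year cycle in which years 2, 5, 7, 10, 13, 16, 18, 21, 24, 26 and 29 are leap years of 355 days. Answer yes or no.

Year 476 AH is year 26 of its 30-year cycle; leap positions are 2, 5, 7, 10, 13, 16, 18, 21, 24, 26, 29, so it is a leap year (355 days).

yes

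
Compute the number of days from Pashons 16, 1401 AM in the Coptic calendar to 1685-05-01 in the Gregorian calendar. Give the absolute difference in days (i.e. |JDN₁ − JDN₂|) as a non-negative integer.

JDN of the first date = 2336635.
JDN of the second date = 2336615.
|2336615 − 2336635| = 20.

20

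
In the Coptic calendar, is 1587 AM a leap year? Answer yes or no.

yes

1587 mod 4 = 3; in the Coptic calendar a year is leap when year mod 4 = 3, so it is a leap year.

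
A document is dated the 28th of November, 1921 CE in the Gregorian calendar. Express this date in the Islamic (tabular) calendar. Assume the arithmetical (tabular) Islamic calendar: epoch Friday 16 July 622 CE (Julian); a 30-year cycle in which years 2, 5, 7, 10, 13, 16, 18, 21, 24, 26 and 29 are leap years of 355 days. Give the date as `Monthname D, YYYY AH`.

Rabi' al-Awwal 27, 1340 AH

Julian Day Number of the source date = 2423022.
Converting JDN 2423022 to the tabular Islamic calendar gives 27 Rabi' al-Awwal 1340 AH.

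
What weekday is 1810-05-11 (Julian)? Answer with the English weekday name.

Wednesday

This is JDN 2382291 (23 May 1810 Gregorian).
JDN 2382291 mod 7 = 2, and JDN 0 was a Monday, so this is a Wednesday.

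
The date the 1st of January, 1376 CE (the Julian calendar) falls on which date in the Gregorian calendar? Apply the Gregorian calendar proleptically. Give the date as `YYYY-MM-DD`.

At this point the Julian calendar is 8 days behind the Gregorian.
1 January 1376 Julian + 8 days → 9 January 1376 Gregorian.

1376-01-09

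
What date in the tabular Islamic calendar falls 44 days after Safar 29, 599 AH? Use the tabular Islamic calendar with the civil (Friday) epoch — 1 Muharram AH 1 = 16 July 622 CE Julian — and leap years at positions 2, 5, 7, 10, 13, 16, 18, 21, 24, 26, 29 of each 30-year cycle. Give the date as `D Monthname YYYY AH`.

14 Rabi' al-Thani 599 AH

The starting date is JDN 2160409; 2160409 + 44 = 2160453.
JDN 2160453 corresponds to 14 Rabi' al-Thani 599 AH.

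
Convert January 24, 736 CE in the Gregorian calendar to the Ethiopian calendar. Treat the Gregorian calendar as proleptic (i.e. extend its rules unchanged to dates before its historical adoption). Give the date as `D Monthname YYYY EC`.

24 Tir 728 EC

Julian Day Number of the source date = 1989901.
Converting JDN 1989901 to the Ethiopian calendar gives 24 Tir 728 EC.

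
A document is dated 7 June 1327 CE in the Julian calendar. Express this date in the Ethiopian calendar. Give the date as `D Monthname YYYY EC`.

13 Sene 1319 EC

Julian Day Number of the source date = 2205902.
Converting JDN 2205902 to the Ethiopian calendar gives 13 Sene 1319 EC.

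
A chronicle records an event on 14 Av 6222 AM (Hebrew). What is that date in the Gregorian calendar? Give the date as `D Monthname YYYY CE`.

10 August 2462 CE

Julian Day Number of the source date = 2620509.
Converting JDN 2620509 to the Gregorian calendar gives 10 August 2462 CE.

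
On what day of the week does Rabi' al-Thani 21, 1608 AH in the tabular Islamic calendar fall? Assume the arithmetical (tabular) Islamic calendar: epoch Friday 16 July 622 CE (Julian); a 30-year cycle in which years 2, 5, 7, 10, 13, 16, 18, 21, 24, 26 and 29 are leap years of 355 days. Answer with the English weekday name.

Equivalently 28 December 2181 Gregorian, JDN 2518016.
Since JDN mod 7 = 4 (0 = Monday), the day is Friday.

Friday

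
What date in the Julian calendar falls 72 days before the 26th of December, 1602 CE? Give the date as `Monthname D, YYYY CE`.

Counting 72 days back from JDN 2306548 reaches JDN 2306476, which is October 15, 1602 CE.

October 15, 1602 CE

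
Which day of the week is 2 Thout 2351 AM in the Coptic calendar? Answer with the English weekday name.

Wednesday

This is JDN 2683368 (17 September 2634 Gregorian).
2683368 ≡ 2 (mod 7); counting from Monday = 0 gives Wednesday.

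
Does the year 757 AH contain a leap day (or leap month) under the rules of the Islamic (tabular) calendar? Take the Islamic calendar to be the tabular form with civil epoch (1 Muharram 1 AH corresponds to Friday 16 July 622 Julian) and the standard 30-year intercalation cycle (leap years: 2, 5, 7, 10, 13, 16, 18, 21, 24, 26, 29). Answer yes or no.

Year 757 AH is year 7 of its 30-year cycle; leap positions are 2, 5, 7, 10, 13, 16, 18, 21, 24, 26, 29, so it is a leap year (355 days).

yes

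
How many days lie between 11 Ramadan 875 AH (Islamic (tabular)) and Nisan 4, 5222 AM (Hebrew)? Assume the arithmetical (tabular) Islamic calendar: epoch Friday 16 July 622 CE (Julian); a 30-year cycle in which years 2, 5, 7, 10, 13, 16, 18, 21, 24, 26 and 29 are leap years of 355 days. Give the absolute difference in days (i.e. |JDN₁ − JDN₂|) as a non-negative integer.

First date → JDN 2258402; second date → JDN 2255117.
The interval is |2258402 − 2255117| = 3285 days.

3285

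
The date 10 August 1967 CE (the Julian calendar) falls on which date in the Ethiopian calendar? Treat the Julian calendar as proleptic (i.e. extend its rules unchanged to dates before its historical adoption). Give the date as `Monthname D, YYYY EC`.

Nehase 17, 1959 EC

The source date corresponds to 23 August 1967 in the Gregorian calendar (JDN 2439726).
That day falls on 17 Nehase 1959 EC in the Ethiopian calendar.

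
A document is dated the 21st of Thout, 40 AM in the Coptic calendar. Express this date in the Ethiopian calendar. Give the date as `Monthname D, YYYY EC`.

Meskerem 21, 316 EC

The source date corresponds to 20 September 323 in the proleptic Gregorian calendar (JDN 1839295).
That day falls on 21 Meskerem 316 EC in the Ethiopian calendar.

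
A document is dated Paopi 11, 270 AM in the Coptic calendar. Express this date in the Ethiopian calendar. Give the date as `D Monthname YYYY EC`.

Julian Day Number of the source date = 1923322.
Converting JDN 1923322 to the Ethiopian calendar gives 11 Tikimt 546 EC.

11 Tikimt 546 EC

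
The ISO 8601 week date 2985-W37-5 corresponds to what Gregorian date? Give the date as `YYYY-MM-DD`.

ISO week 1 of 2985 is the week containing the first Thursday of 2985.
Week 37, day 5 (Friday) lands on 2985-09-16.

2985-09-16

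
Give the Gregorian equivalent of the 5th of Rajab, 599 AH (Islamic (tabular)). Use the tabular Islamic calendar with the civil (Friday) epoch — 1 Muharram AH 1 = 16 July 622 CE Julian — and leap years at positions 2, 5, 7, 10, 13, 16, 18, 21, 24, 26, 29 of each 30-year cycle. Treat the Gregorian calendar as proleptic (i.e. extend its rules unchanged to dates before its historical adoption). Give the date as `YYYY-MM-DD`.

1203-03-27

Both dates share Julian Day Number 2160532; in the Gregorian calendar that is 27 March 1203 CE.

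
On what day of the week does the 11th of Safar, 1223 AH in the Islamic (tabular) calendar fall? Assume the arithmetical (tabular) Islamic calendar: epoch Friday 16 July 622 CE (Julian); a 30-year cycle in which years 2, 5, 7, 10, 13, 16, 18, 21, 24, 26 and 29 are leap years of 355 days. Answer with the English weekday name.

Friday

This is JDN 2381516 (8 April 1808 Gregorian).
Since JDN mod 7 = 4 (0 = Monday), the day is Friday.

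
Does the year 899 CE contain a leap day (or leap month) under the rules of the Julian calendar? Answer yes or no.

899 mod 4 = 3, so it is a common year in the Julian calendar.

no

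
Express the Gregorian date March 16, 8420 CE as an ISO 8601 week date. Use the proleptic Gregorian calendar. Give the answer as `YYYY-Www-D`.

The weekday is Monday (ISO weekday 1).
That Monday belongs to ISO week 12 of ISO year 8420.

8420-W12-1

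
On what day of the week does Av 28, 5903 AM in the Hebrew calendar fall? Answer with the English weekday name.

Friday

In the Gregorian calendar this is 9 August 2143 (JDN 2503995).
JDN 2503995 mod 7 = 4, and JDN 0 was a Monday, so this is a Friday.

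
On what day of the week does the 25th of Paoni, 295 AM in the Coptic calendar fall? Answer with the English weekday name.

Monday

In the proleptic Gregorian calendar this is 21 June 579 (JDN 1932707).
JDN 1932707 mod 7 = 0, and JDN 0 was a Monday, so this is a Monday.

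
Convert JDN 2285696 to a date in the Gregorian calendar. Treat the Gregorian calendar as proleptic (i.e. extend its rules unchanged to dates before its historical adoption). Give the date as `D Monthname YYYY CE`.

3 December 1545 CE

JDN 2451545 is 1 Jan 2000; 2285696 is −165849 days from there.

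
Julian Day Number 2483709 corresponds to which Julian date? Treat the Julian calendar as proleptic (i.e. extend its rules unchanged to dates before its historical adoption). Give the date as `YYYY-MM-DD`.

The Gregorian equivalent of JDN 2483709 is 23 January 2088.
In the Julian calendar that day is 2088-01-10.

2088-01-10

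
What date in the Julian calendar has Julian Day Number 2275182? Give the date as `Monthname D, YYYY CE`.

February 9, 1517 CE

JDN 2275182 is 19 February 1517 in the proleptic Gregorian calendar.
In the Julian calendar that day is February 9, 1517 CE.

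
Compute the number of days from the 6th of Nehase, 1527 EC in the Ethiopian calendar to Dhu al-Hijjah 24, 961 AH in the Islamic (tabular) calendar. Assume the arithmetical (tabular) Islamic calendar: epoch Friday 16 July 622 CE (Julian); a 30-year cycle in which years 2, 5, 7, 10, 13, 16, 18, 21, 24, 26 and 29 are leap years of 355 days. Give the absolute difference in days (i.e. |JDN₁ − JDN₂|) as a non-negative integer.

7053

JDN of the first date = 2281927.
JDN of the second date = 2288980.
|2288980 − 2281927| = 7053.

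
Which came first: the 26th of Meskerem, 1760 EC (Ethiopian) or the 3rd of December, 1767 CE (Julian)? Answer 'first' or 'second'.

first

First date → JDN 2366721; second date → JDN 2366791.
JDN 2366721 < JDN 2366791, so the first date is earlier.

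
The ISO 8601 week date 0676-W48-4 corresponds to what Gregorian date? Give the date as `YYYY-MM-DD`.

0676-11-30

ISO week 1 of 676 is the week containing the first Thursday of 676.
Week 48, day 4 (Thursday) lands on 0676-11-30.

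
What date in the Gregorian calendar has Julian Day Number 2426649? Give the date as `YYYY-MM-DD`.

JDN 2451545 is 1 Jan 2000; 2426649 is −24896 days from there.

1931-11-03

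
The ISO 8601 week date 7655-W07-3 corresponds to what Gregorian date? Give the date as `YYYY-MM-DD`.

7655-02-17

ISO week 1 of 7655 is the week containing the first Thursday of 7655.
Week 7, day 3 (Wednesday) lands on 7655-02-17.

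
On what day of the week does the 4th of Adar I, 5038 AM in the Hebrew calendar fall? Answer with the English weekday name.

Equivalently 5 February 1278 Gregorian, JDN 2187876.
Since JDN mod 7 = 5 (0 = Monday), the day is Saturday.

Saturday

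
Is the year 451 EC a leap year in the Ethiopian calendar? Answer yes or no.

451 mod 4 = 3; in the Ethiopian calendar a year is leap when year mod 4 = 3, so it is a leap year.

yes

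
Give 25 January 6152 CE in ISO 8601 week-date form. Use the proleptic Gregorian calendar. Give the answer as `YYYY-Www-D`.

The weekday is Tuesday (ISO weekday 2).
That Tuesday belongs to ISO week 4 of ISO year 6152.

6152-W04-2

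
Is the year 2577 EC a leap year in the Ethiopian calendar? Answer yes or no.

2577 mod 4 = 1; in the Ethiopian calendar a year is leap when year mod 4 = 3, so it is a common year.

no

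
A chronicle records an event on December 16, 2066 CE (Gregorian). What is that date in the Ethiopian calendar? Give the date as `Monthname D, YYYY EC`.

Tahsas 7, 2059 EC

Both dates share Julian Day Number 2476001; in the Ethiopian calendar that is 7 Tahsas 2059 EC.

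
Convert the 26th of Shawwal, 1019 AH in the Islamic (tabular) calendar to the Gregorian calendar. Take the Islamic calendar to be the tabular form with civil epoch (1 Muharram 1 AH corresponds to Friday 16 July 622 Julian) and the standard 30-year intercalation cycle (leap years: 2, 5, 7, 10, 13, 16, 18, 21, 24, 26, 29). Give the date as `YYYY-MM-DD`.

1611-01-11

Julian Day Number of the source date = 2309476.
Converting JDN 2309476 to the Gregorian calendar gives 11 January 1611 CE.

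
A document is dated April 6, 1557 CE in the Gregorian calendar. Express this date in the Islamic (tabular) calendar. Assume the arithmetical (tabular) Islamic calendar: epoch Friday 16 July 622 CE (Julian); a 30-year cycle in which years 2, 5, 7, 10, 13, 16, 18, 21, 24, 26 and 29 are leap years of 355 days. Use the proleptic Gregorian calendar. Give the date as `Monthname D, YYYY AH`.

Both dates share Julian Day Number 2289838; in the tabular Islamic calendar that is 26 Jumada al-Awwal 964 AH.

Jumada al-Awwal 26, 964 AH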